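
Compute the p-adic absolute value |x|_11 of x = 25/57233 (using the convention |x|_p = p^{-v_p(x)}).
|25/57233|_11 = 1331

Step 1 — compute v_11(x) by factoring powers of 11 out of the numerator and denominator: v_11(25/57233) = -3. Step 2 — apply |x|_p = p^{-v_p(x)} = 11^{3} = 1331.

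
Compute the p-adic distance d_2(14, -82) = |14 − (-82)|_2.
d_2(14, -82) = 1/32

Step 1 — x − y = 14 − (-82) = 96. Step 2 — v_2(96) = 5 (factor: 96 = (2^5 · 3); the sign does not affect v_p). Step 3 — |x − y|_2 = 2^{-5} = 1/32.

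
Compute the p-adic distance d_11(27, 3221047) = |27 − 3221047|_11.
d_11(27, 3221047) = 1/161051

Step 1 — x − y = 27 − 3221047 = -3221020. Step 2 — v_11(-3221020) = 5 (factor: -3221020 = −(11^5 · 20); the sign does not affect v_p). Step 3 — |x − y|_11 = 11^{-5} = 1/161051.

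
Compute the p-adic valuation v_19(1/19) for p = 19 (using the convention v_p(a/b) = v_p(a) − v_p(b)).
v_19(1/19) = -1

Factor powers of 19 from the numerator and denominator of the reduced fraction: 1 = 19^0 · 1 and 19 = 19^1 · 1. Apply v_p(a/b) = v_p(a) − v_p(b): v_19(1/19) = 0 − 1 = -1.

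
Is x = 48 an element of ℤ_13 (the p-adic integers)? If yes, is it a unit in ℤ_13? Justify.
x ∈ ℤ_13^× (unit); v_13(x) = 0

ℤ_13 = {x ∈ ℚ_13 : v_13(x) ≥ 0} and ℤ_13^× = {x ∈ ℤ_13 : v_13(x) = 0}. Here v_13(48) = v_13(num) − v_13(den) = 0; compare against these criteria.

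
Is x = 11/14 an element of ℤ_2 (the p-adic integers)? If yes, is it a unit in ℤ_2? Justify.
x ∉ ℤ_2 (v_2(x) = -1 < 0)

ℤ_2 = {x ∈ ℚ_2 : v_2(x) ≥ 0} and ℤ_2^× = {x ∈ ℤ_2 : v_2(x) = 0}. Here v_2(11/14) = v_2(num) − v_2(den) = -1; compare against these criteria.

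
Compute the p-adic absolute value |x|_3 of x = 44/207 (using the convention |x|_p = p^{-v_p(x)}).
|44/207|_3 = 9

Step 1 — compute v_3(x) by factoring powers of 3 out of the numerator and denominator: v_3(44/207) = -2. Step 2 — apply |x|_p = p^{-v_p(x)} = 3^{2} = 9.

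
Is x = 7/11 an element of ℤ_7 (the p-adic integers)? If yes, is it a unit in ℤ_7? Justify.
x ∈ ℤ_7 but not a unit; v_7(x) = 1 > 0

ℤ_7 = {x ∈ ℚ_7 : v_7(x) ≥ 0} and ℤ_7^× = {x ∈ ℤ_7 : v_7(x) = 0}. Here v_7(7/11) = v_7(num) − v_7(den) = 1; compare against these criteria.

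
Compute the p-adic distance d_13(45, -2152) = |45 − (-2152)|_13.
d_13(45, -2152) = 1/2197

Step 1 — x − y = 45 − (-2152) = 2197. Step 2 — v_13(2197) = 3 (factor: 2197 = (13^3 · 1); the sign does not affect v_p). Step 3 — |x − y|_13 = 13^{-3} = 1/2197.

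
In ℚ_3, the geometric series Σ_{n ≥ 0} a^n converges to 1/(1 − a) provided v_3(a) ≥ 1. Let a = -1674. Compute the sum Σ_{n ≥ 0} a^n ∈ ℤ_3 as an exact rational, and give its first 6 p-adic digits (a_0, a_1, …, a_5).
Σ a^n = 1/(1 − a) = 1/1675;  first 6 digits = (1, 0, 0, 1, 0, 2)

v_3(a) = 3 ≥ 1, so the series converges in ℤ_3 to 1/(1 − a) = 1/(1 − (-1674)) = 1/1675. Expand this rational in ℤ_3: compute digits iteratively via d_i = x_i mod 3, x_{i+1} = (x_i − d_i)/3. The first 6 digits are (1, 0, 0, 1, 0, 2).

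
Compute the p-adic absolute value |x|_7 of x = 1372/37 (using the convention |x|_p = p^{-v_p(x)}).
|1372/37|_7 = 1/343

Step 1 — compute v_7(x) by factoring powers of 7 out of the numerator and denominator: v_7(1372/37) = 3. Step 2 — apply |x|_p = p^{-v_p(x)} = 7^{-3} = 1/343.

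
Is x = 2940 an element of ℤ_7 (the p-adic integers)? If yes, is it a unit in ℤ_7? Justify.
x ∈ ℤ_7 but not a unit; v_7(x) = 2 > 0

ℤ_7 = {x ∈ ℚ_7 : v_7(x) ≥ 0} and ℤ_7^× = {x ∈ ℤ_7 : v_7(x) = 0}. Here v_7(2940) = v_7(num) − v_7(den) = 2; compare against these criteria.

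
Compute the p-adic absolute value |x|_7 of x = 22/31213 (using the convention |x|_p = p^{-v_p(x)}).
|22/31213|_7 = 2401

Step 1 — compute v_7(x) by factoring powers of 7 out of the numerator and denominator: v_7(22/31213) = -4. Step 2 — apply |x|_p = p^{-v_p(x)} = 7^{4} = 2401.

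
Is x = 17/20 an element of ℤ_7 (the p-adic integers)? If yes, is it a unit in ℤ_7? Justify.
x ∈ ℤ_7^× (unit); v_7(x) = 0

ℤ_7 = {x ∈ ℚ_7 : v_7(x) ≥ 0} and ℤ_7^× = {x ∈ ℤ_7 : v_7(x) = 0}. Here v_7(17/20) = v_7(num) − v_7(den) = 0; compare against these criteria.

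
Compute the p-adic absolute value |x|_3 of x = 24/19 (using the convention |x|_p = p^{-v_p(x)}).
|24/19|_3 = 1/3

Step 1 — compute v_3(x) by factoring powers of 3 out of the numerator and denominator: v_3(24/19) = 1. Step 2 — apply |x|_p = p^{-v_p(x)} = 3^{-1} = 1/3.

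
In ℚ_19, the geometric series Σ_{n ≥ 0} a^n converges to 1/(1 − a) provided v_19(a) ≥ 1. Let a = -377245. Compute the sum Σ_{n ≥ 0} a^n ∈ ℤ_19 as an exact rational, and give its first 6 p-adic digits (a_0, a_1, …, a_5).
Σ a^n = 1/(1 − a) = 1/377246;  first 6 digits = (1, 0, 0, 2, 16, 18)

v_19(a) = 3 ≥ 1, so the series converges in ℤ_19 to 1/(1 − a) = 1/(1 − (-377245)) = 1/377246. Expand this rational in ℤ_19: compute digits iteratively via d_i = x_i mod 19, x_{i+1} = (x_i − d_i)/19. The first 6 digits are (1, 0, 0, 2, 16, 18).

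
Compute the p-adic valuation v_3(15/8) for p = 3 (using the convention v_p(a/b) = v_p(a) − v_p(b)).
v_3(15/8) = 1

Factor powers of 3 from the numerator and denominator of the reduced fraction: 15 = 3^1 · 5 and 8 = 3^0 · 8. Apply v_p(a/b) = v_p(a) − v_p(b): v_3(15/8) = 1 − 0 = 1.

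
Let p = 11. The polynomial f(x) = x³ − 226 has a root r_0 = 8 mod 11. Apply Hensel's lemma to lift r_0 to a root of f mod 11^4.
r_3 = 12196 (mod 14641)

Hensel: r_{i+1} = r_i − f(r_i)/f′(r_i) mod 11^{i+2}, where f′(x) = 3x². Iterate:
  r_0 = 8 (mod 11)
  r_1 = 96 (mod 121)
  r_2 = 217 (mod 1331)
  r_3 = 12196 (mod 14641)
Final: r = 12196 with f(r) ≡ 0 mod 11^4.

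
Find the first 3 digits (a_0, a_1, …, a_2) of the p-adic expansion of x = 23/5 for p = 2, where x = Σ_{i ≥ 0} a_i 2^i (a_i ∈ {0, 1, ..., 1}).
(a_0, …, a_2) = (1, 1, 0)

v_2(23/5) = 0 (numerator and denominator both coprime to 2), so x ∈ ℤ_2^×. Compute digits iteratively via a_i = x_i mod 2, x_{i+1} = (x_i − a_i)/2, with x_0 = x:
  x_0 = 23/5;  a_0 = 1;  x_1 = (x_0 − 1)/2 = 9/5
  x_1 = 9/5;  a_1 = 1;  x_2 = (x_1 − 1)/2 = 2/5
  x_2 = 2/5;  a_2 = 0;  x_3 = (x_2 − 0)/2 = 1/5
Digits: (1, 1, 0).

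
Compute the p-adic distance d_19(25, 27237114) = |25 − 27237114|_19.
d_19(25, 27237114) = 1/2476099

Step 1 — x − y = 25 − 27237114 = -27237089. Step 2 — v_19(-27237089) = 5 (factor: -27237089 = −(19^5 · 11); the sign does not affect v_p). Step 3 — |x − y|_19 = 19^{-5} = 1/2476099.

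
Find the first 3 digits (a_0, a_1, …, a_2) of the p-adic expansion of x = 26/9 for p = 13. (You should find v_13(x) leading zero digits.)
(a_0, …, a_2) = (0, 6, 1)

v_13(26/9) = 1, so a_0 = ... = a_0 = 0. Factor out: x = 13^1 · u with u = 2/9 a unit in ℤ_13. Expand u iteratively via a_{v+i} = u_i mod 13, u_{i+1} = (u_i − a_{v+i})/13:
  u_0 = 2/9;  a_1 = 6;  u_1 = (u_0 − 6)/13 = -4/9
  u_1 = -4/9;  a_2 = 1;  u_2 = (u_1 − 1)/13 = -1/9
Digits: (0, 6, 1).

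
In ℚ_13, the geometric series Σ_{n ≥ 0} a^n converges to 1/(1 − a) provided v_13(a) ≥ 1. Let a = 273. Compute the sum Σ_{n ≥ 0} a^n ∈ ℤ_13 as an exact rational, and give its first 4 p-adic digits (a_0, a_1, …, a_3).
Σ a^n = 1/(1 − a) = -1/272;  first 4 digits = (1, 8, 0, 0)

v_13(a) = 1 ≥ 1, so the series converges in ℤ_13 to 1/(1 − a) = 1/(1 − 273) = -1/272. Expand this rational in ℤ_13: compute digits iteratively via d_i = x_i mod 13, x_{i+1} = (x_i − d_i)/13. The first 4 digits are (1, 8, 0, 0).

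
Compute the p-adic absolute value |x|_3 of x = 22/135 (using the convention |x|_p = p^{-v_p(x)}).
|22/135|_3 = 27

Step 1 — compute v_3(x) by factoring powers of 3 out of the numerator and denominator: v_3(22/135) = -3. Step 2 — apply |x|_p = p^{-v_p(x)} = 3^{3} = 27.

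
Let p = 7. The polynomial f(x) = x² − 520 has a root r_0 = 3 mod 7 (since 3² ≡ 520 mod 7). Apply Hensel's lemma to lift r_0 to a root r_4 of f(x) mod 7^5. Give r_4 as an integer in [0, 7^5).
r_4 = 6646 (mod 16807)

Hensel's recurrence: r_{i+1} = r_i − f(r_i)·(f′(r_i))^{-1} mod 7^{i+2}, with f′(x) = 2x. Iterate:
  r_0 = 3 (mod 7)
  r_1 = 31 (mod 49)
  r_2 = 129 (mod 343)
  r_3 = 1844 (mod 2401)
  r_4 = 6646 (mod 16807)
Final: r_4 = 6646, and one checks f(r_4) ≡ 0 mod 7^5.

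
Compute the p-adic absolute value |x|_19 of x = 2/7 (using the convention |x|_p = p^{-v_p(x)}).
|2/7|_19 = 1

Step 1 — compute v_19(x) by factoring powers of 19 out of the numerator and denominator: v_19(2/7) = 0. Step 2 — apply |x|_p = p^{-v_p(x)} = 19^{0} = 1.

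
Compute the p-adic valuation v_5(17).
v_5(17) = 0

v_5(n) is the largest exponent k such that 5^k divides n. Factor out: 17 = 5^0 · 17. (Sign doesn't affect v_p.) So v_5(17) = 0.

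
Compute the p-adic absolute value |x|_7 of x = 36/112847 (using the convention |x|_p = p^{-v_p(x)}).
|36/112847|_7 = 2401

Step 1 — compute v_7(x) by factoring powers of 7 out of the numerator and denominator: v_7(36/112847) = -4. Step 2 — apply |x|_p = p^{-v_p(x)} = 7^{4} = 2401.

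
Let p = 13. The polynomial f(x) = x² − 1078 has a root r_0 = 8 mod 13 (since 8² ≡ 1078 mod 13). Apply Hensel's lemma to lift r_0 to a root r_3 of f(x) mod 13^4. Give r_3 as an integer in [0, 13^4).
r_3 = 17922 (mod 28561)

Hensel's recurrence: r_{i+1} = r_i − f(r_i)·(f′(r_i))^{-1} mod 13^{i+2}, with f′(x) = 2x. Iterate:
  r_0 = 8 (mod 13)
  r_1 = 8 (mod 169)
  r_2 = 346 (mod 2197)
  r_3 = 17922 (mod 28561)
Final: r_3 = 17922, and one checks f(r_3) ≡ 0 mod 13^4.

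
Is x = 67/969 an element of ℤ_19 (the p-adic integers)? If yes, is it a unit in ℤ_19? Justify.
x ∉ ℤ_19 (v_19(x) = -1 < 0)

ℤ_19 = {x ∈ ℚ_19 : v_19(x) ≥ 0} and ℤ_19^× = {x ∈ ℤ_19 : v_19(x) = 0}. Here v_19(67/969) = v_19(num) − v_19(den) = -1; compare against these criteria.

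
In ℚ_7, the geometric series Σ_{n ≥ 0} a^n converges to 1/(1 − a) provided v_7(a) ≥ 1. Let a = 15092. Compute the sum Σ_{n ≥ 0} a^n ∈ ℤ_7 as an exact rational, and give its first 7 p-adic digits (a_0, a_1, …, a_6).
Σ a^n = 1/(1 − a) = -1/15091;  first 7 digits = (1, 0, 0, 2, 6, 0, 4)

v_7(a) = 3 ≥ 1, so the series converges in ℤ_7 to 1/(1 − a) = 1/(1 − 15092) = -1/15091. Expand this rational in ℤ_7: compute digits iteratively via d_i = x_i mod 7, x_{i+1} = (x_i − d_i)/7. The first 7 digits are (1, 0, 0, 2, 6, 0, 4).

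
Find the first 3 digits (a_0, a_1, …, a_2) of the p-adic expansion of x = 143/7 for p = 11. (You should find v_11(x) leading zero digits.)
(a_0, …, a_2) = (0, 5, 6)

v_11(143/7) = 1, so a_0 = ... = a_0 = 0. Factor out: x = 11^1 · u with u = 13/7 a unit in ℤ_11. Expand u iteratively via a_{v+i} = u_i mod 11, u_{i+1} = (u_i − a_{v+i})/11:
  u_0 = 13/7;  a_1 = 5;  u_1 = (u_0 − 5)/11 = -2/7
  u_1 = -2/7;  a_2 = 6;  u_2 = (u_1 − 6)/11 = -4/7
Digits: (0, 5, 6).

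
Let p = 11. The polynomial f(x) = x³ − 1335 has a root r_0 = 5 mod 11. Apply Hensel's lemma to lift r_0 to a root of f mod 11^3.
r_2 = 731 (mod 1331)

Hensel: r_{i+1} = r_i − f(r_i)/f′(r_i) mod 11^{i+2}, where f′(x) = 3x². Iterate:
  r_0 = 5 (mod 11)
  r_1 = 5 (mod 121)
  r_2 = 731 (mod 1331)
Final: r = 731 with f(r) ≡ 0 mod 11^3.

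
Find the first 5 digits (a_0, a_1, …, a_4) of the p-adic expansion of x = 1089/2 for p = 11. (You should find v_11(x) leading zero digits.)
(a_0, …, a_4) = (0, 0, 10, 5, 5)

v_11(1089/2) = 2, so a_0 = ... = a_1 = 0. Factor out: x = 11^2 · u with u = 9/2 a unit in ℤ_11. Expand u iteratively via a_{v+i} = u_i mod 11, u_{i+1} = (u_i − a_{v+i})/11:
  u_0 = 9/2;  a_2 = 10;  u_1 = (u_0 − 10)/11 = -1/2
  u_1 = -1/2;  a_3 = 5;  u_2 = (u_1 − 5)/11 = -1/2
  u_2 = -1/2;  a_4 = 5;  u_3 = (u_2 − 5)/11 = -1/2
Digits: (0, 0, 10, 5, 5).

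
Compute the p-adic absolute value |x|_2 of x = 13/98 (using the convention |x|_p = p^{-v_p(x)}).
|13/98|_2 = 2

Step 1 — compute v_2(x) by factoring powers of 2 out of the numerator and denominator: v_2(13/98) = -1. Step 2 — apply |x|_p = p^{-v_p(x)} = 2^{1} = 2.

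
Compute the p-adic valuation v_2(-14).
v_2(-14) = 1

v_2(n) is the largest exponent k such that 2^k divides n. Factor out: -14 = -2^1 · 7. (Sign doesn't affect v_p.) So v_2(-14) = 1.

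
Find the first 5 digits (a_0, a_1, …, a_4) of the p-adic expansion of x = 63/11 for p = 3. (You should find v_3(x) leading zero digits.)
(a_0, …, a_4) = (0, 0, 2, 2, 0)

v_3(63/11) = 2, so a_0 = ... = a_1 = 0. Factor out: x = 3^2 · u with u = 7/11 a unit in ℤ_3. Expand u iteratively via a_{v+i} = u_i mod 3, u_{i+1} = (u_i − a_{v+i})/3:
  u_0 = 7/11;  a_2 = 2;  u_1 = (u_0 − 2)/3 = -5/11
  u_1 = -5/11;  a_3 = 2;  u_2 = (u_1 − 2)/3 = -9/11
  u_2 = -9/11;  a_4 = 0;  u_3 = (u_2 − 0)/3 = -3/11
Digits: (0, 0, 2, 2, 0).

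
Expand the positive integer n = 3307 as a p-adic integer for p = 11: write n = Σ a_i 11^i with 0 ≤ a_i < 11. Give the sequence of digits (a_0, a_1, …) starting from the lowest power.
(a_0, a_1, …) = (7, 3, 5, 2)

Repeated division by 11 gives the digits low-to-high: 3307 = 7 + 3·11^1 + 5·11^2 + 2·11^3. Digit sequence: (7, 3, 5, 2).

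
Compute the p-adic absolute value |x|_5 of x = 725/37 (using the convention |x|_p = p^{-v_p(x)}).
|725/37|_5 = 1/25

Step 1 — compute v_5(x) by factoring powers of 5 out of the numerator and denominator: v_5(725/37) = 2. Step 2 — apply |x|_p = p^{-v_p(x)} = 5^{-2} = 1/25.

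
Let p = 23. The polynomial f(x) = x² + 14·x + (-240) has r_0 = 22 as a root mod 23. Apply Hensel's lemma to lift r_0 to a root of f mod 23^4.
r_3 = 279817 (mod 279841)

Hensel: r_{i+1} = r_i − f(r_i)·(f′(r_i))^{-1} mod 23^{i+2}, f′(x) = 2x + 14. Iterate:
  r_0 = 22 (mod 23)
  r_1 = 505 (mod 529)
  r_2 = 12143 (mod 12167)
  r_3 = 279817 (mod 279841)
Final: r = 279817 satisfies f(r) ≡ 0 mod 23^4.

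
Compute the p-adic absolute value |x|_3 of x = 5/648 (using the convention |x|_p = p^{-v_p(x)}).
|5/648|_3 = 81

Step 1 — compute v_3(x) by factoring powers of 3 out of the numerator and denominator: v_3(5/648) = -4. Step 2 — apply |x|_p = p^{-v_p(x)} = 3^{4} = 81.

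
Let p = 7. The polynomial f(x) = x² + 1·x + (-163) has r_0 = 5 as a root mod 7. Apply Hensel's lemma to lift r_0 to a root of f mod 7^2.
r_1 = 26 (mod 49)

Hensel: r_{i+1} = r_i − f(r_i)·(f′(r_i))^{-1} mod 7^{i+2}, f′(x) = 2x + 1. Iterate:
  r_0 = 5 (mod 7)
  r_1 = 26 (mod 49)
Final: r = 26 satisfies f(r) ≡ 0 mod 7^2.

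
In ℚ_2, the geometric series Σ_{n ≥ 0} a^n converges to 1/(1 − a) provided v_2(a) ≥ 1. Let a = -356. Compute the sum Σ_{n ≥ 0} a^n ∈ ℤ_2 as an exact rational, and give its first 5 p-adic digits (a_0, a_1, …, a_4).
Σ a^n = 1/(1 − a) = 1/357;  first 5 digits = (1, 0, 1, 1, 0)

v_2(a) = 2 ≥ 1, so the series converges in ℤ_2 to 1/(1 − a) = 1/(1 − (-356)) = 1/357. Expand this rational in ℤ_2: compute digits iteratively via d_i = x_i mod 2, x_{i+1} = (x_i − d_i)/2. The first 5 digits are (1, 0, 1, 1, 0).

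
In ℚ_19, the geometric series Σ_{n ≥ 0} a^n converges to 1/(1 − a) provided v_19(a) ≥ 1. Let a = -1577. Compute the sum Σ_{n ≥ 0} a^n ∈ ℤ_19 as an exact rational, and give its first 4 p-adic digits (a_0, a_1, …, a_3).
Σ a^n = 1/(1 − a) = 1/1578;  first 4 digits = (1, 12, 6, 0)

v_19(a) = 1 ≥ 1, so the series converges in ℤ_19 to 1/(1 − a) = 1/(1 − (-1577)) = 1/1578. Expand this rational in ℤ_19: compute digits iteratively via d_i = x_i mod 19, x_{i+1} = (x_i − d_i)/19. The first 4 digits are (1, 12, 6, 0).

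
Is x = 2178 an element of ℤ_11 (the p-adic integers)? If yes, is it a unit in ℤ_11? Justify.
x ∈ ℤ_11 but not a unit; v_11(x) = 2 > 0

ℤ_11 = {x ∈ ℚ_11 : v_11(x) ≥ 0} and ℤ_11^× = {x ∈ ℤ_11 : v_11(x) = 0}. Here v_11(2178) = v_11(num) − v_11(den) = 2; compare against these criteria.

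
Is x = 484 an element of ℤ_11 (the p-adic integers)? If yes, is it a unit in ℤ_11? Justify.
x ∈ ℤ_11 but not a unit; v_11(x) = 2 > 0

ℤ_11 = {x ∈ ℚ_11 : v_11(x) ≥ 0} and ℤ_11^× = {x ∈ ℤ_11 : v_11(x) = 0}. Here v_11(484) = v_11(num) − v_11(den) = 2; compare against these criteria.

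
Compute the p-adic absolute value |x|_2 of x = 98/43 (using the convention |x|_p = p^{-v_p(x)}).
|98/43|_2 = 1/2

Step 1 — compute v_2(x) by factoring powers of 2 out of the numerator and denominator: v_2(98/43) = 1. Step 2 — apply |x|_p = p^{-v_p(x)} = 2^{-1} = 1/2.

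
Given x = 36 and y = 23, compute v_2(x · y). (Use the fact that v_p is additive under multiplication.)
v_2(828) = 2

v_p(x) = 2 (factor: 36 = 2^2 · 9); v_p(y) = 0 (factor: 23 = 2^0 · 23). Additivity: v_p(xy) = v_p(x) + v_p(y) = 2 + 0 = 2. (Direct check: xy = 828 = 2^2 · (207).)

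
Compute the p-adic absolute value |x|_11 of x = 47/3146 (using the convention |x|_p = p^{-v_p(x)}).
|47/3146|_11 = 121

Step 1 — compute v_11(x) by factoring powers of 11 out of the numerator and denominator: v_11(47/3146) = -2. Step 2 — apply |x|_p = p^{-v_p(x)} = 11^{2} = 121.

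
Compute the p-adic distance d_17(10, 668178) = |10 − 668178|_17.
d_17(10, 668178) = 1/83521

Step 1 — x − y = 10 − 668178 = -668168. Step 2 — v_17(-668168) = 4 (factor: -668168 = −(17^4 · 8); the sign does not affect v_p). Step 3 — |x − y|_17 = 17^{-4} = 1/83521.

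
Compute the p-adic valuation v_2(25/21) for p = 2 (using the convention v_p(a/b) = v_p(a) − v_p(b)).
v_2(25/21) = 0

Factor powers of 2 from the numerator and denominator of the reduced fraction: 25 = 2^0 · 25 and 21 = 2^0 · 21. Apply v_p(a/b) = v_p(a) − v_p(b): v_2(25/21) = 0 − 0 = 0.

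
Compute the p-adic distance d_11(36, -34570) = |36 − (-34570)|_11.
d_11(36, -34570) = 1/1331

Step 1 — x − y = 36 − (-34570) = 34606. Step 2 — v_11(34606) = 3 (factor: 34606 = (11^3 · 26); the sign does not affect v_p). Step 3 — |x − y|_11 = 11^{-3} = 1/1331.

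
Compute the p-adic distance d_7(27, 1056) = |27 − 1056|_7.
d_7(27, 1056) = 1/343

Step 1 — x − y = 27 − 1056 = -1029. Step 2 — v_7(-1029) = 3 (factor: -1029 = −(7^3 · 3); the sign does not affect v_p). Step 3 — |x − y|_7 = 7^{-3} = 1/343.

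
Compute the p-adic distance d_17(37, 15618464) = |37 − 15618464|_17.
d_17(37, 15618464) = 1/1419857

Step 1 — x − y = 37 − 15618464 = -15618427. Step 2 — v_17(-15618427) = 5 (factor: -15618427 = −(17^5 · 11); the sign does not affect v_p). Step 3 — |x − y|_17 = 17^{-5} = 1/1419857.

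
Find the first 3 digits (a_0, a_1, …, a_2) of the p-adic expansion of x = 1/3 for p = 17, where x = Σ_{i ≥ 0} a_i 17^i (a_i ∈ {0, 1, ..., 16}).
(a_0, …, a_2) = (6, 11, 5)

v_17(1/3) = 0 (numerator and denominator both coprime to 17), so x ∈ ℤ_17^×. Compute digits iteratively via a_i = x_i mod 17, x_{i+1} = (x_i − a_i)/17, with x_0 = x:
  x_0 = 1/3;  a_0 = 6;  x_1 = (x_0 − 6)/17 = -1/3
  x_1 = -1/3;  a_1 = 11;  x_2 = (x_1 − 11)/17 = -2/3
  x_2 = -2/3;  a_2 = 5;  x_3 = (x_2 − 5)/17 = -1/3
Digits: (6, 11, 5).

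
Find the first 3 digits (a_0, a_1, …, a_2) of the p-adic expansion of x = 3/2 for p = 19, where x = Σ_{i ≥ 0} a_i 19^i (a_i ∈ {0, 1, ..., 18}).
(a_0, …, a_2) = (11, 9, 9)

v_19(3/2) = 0 (numerator and denominator both coprime to 19), so x ∈ ℤ_19^×. Compute digits iteratively via a_i = x_i mod 19, x_{i+1} = (x_i − a_i)/19, with x_0 = x:
  x_0 = 3/2;  a_0 = 11;  x_1 = (x_0 − 11)/19 = -1/2
  x_1 = -1/2;  a_1 = 9;  x_2 = (x_1 − 9)/19 = -1/2
  x_2 = -1/2;  a_2 = 9;  x_3 = (x_2 − 9)/19 = -1/2
Digits: (11, 9, 9).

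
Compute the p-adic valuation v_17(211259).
v_17(211259) = 3

v_17(n) is the largest exponent k such that 17^k divides n. Factor out: 211259 = 17^3 · 43. (Sign doesn't affect v_p.) So v_17(211259) = 3.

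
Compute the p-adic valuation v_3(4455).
v_3(4455) = 4

v_3(n) is the largest exponent k such that 3^k divides n. Factor out: 4455 = 3^4 · 55. (Sign doesn't affect v_p.) So v_3(4455) = 4.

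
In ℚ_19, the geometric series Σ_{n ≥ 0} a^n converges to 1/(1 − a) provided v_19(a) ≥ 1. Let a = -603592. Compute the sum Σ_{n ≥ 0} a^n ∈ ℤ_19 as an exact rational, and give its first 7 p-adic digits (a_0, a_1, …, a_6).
Σ a^n = 1/(1 − a) = 1/603593;  first 7 digits = (1, 0, 0, 7, 14, 18, 10)

v_19(a) = 3 ≥ 1, so the series converges in ℤ_19 to 1/(1 − a) = 1/(1 − (-603592)) = 1/603593. Expand this rational in ℤ_19: compute digits iteratively via d_i = x_i mod 19, x_{i+1} = (x_i − d_i)/19. The first 7 digits are (1, 0, 0, 7, 14, 18, 10).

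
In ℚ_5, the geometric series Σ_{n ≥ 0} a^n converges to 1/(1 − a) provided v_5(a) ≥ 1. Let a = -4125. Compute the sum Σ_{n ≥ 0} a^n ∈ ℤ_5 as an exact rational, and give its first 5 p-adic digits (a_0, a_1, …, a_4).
Σ a^n = 1/(1 − a) = 1/4126;  first 5 digits = (1, 0, 0, 2, 3)

v_5(a) = 3 ≥ 1, so the series converges in ℤ_5 to 1/(1 − a) = 1/(1 − (-4125)) = 1/4126. Expand this rational in ℤ_5: compute digits iteratively via d_i = x_i mod 5, x_{i+1} = (x_i − d_i)/5. The first 5 digits are (1, 0, 0, 2, 3).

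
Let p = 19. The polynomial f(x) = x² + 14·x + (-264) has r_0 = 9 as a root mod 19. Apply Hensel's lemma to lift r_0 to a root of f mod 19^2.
r_1 = 180 (mod 361)

Hensel: r_{i+1} = r_i − f(r_i)·(f′(r_i))^{-1} mod 19^{i+2}, f′(x) = 2x + 14. Iterate:
  r_0 = 9 (mod 19)
  r_1 = 180 (mod 361)
Final: r = 180 satisfies f(r) ≡ 0 mod 19^2.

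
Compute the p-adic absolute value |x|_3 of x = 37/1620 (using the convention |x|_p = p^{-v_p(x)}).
|37/1620|_3 = 81

Step 1 — compute v_3(x) by factoring powers of 3 out of the numerator and denominator: v_3(37/1620) = -4. Step 2 — apply |x|_p = p^{-v_p(x)} = 3^{4} = 81.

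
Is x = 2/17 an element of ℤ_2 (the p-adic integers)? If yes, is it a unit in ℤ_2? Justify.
x ∈ ℤ_2 but not a unit; v_2(x) = 1 > 0

ℤ_2 = {x ∈ ℚ_2 : v_2(x) ≥ 0} and ℤ_2^× = {x ∈ ℤ_2 : v_2(x) = 0}. Here v_2(2/17) = v_2(num) − v_2(den) = 1; compare against these criteria.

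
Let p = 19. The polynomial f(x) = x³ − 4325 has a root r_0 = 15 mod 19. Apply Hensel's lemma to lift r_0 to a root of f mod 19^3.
r_2 = 1193 (mod 6859)

Hensel: r_{i+1} = r_i − f(r_i)/f′(r_i) mod 19^{i+2}, where f′(x) = 3x². Iterate:
  r_0 = 15 (mod 19)
  r_1 = 110 (mod 361)
  r_2 = 1193 (mod 6859)
Final: r = 1193 with f(r) ≡ 0 mod 19^3.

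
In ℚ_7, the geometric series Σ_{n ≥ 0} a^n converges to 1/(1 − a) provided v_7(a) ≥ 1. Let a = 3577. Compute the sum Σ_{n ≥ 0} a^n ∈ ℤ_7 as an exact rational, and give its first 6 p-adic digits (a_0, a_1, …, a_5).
Σ a^n = 1/(1 − a) = -1/3576;  first 6 digits = (1, 0, 3, 3, 3, 5)

v_7(a) = 2 ≥ 1, so the series converges in ℤ_7 to 1/(1 − a) = 1/(1 − 3577) = -1/3576. Expand this rational in ℤ_7: compute digits iteratively via d_i = x_i mod 7, x_{i+1} = (x_i − d_i)/7. The first 6 digits are (1, 0, 3, 3, 3, 5).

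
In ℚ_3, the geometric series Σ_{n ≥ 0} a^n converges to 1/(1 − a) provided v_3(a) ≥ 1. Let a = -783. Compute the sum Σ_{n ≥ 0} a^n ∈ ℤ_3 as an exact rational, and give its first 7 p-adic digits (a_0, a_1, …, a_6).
Σ a^n = 1/(1 − a) = 1/784;  first 7 digits = (1, 0, 0, 1, 2, 2, 2)

v_3(a) = 3 ≥ 1, so the series converges in ℤ_3 to 1/(1 − a) = 1/(1 − (-783)) = 1/784. Expand this rational in ℤ_3: compute digits iteratively via d_i = x_i mod 3, x_{i+1} = (x_i − d_i)/3. The first 7 digits are (1, 0, 0, 1, 2, 2, 2).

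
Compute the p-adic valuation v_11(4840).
v_11(4840) = 2

v_11(n) is the largest exponent k such that 11^k divides n. Factor out: 4840 = 11^2 · 40. (Sign doesn't affect v_p.) So v_11(4840) = 2.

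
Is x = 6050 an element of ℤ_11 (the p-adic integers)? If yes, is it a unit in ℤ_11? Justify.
x ∈ ℤ_11 but not a unit; v_11(x) = 2 > 0

ℤ_11 = {x ∈ ℚ_11 : v_11(x) ≥ 0} and ℤ_11^× = {x ∈ ℤ_11 : v_11(x) = 0}. Here v_11(6050) = v_11(num) − v_11(den) = 2; compare against these criteria.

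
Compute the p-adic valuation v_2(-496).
v_2(-496) = 4

v_2(n) is the largest exponent k such that 2^k divides n. Factor out: -496 = -2^4 · 31. (Sign doesn't affect v_p.) So v_2(-496) = 4.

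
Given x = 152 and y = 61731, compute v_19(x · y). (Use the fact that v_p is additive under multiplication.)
v_19(9383112) = 4

v_p(x) = 1 (factor: 152 = 19^1 · 8); v_p(y) = 3 (factor: 61731 = 19^3 · 9). Additivity: v_p(xy) = v_p(x) + v_p(y) = 1 + 3 = 4. (Direct check: xy = 9383112 = 19^4 · (72).)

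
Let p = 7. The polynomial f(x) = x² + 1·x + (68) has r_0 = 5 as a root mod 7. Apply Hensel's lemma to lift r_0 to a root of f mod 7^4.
r_3 = 1524 (mod 2401)

Hensel: r_{i+1} = r_i − f(r_i)·(f′(r_i))^{-1} mod 7^{i+2}, f′(x) = 2x + 1. Iterate:
  r_0 = 5 (mod 7)
  r_1 = 5 (mod 49)
  r_2 = 152 (mod 343)
  r_3 = 1524 (mod 2401)
Final: r = 1524 satisfies f(r) ≡ 0 mod 7^4.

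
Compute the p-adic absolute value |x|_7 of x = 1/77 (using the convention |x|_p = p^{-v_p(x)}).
|1/77|_7 = 7

Step 1 — compute v_7(x) by factoring powers of 7 out of the numerator and denominator: v_7(1/77) = -1. Step 2 — apply |x|_p = p^{-v_p(x)} = 7^{1} = 7.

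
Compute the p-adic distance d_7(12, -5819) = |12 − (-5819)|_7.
d_7(12, -5819) = 1/343

Step 1 — x − y = 12 − (-5819) = 5831. Step 2 — v_7(5831) = 3 (factor: 5831 = (7^3 · 17); the sign does not affect v_p). Step 3 — |x − y|_7 = 7^{-3} = 1/343.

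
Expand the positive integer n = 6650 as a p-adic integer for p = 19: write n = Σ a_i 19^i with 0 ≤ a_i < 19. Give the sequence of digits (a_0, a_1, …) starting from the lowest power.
(a_0, a_1, …) = (0, 8, 18)

Repeated division by 19 gives the digits low-to-high: 6650 = 8·19^1 + 18·19^2. Digit sequence: (0, 8, 18).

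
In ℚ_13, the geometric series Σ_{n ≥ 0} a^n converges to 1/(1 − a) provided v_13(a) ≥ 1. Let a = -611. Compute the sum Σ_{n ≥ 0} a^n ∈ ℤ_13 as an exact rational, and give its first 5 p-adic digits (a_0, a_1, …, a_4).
Σ a^n = 1/(1 − a) = 1/612;  first 5 digits = (1, 5, 8, 8, 9)

v_13(a) = 1 ≥ 1, so the series converges in ℤ_13 to 1/(1 − a) = 1/(1 − (-611)) = 1/612. Expand this rational in ℤ_13: compute digits iteratively via d_i = x_i mod 13, x_{i+1} = (x_i − d_i)/13. The first 5 digits are (1, 5, 8, 8, 9).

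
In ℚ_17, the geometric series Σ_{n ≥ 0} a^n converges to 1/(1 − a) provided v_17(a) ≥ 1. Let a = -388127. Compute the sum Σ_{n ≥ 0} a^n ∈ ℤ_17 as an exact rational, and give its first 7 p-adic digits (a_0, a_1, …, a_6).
Σ a^n = 1/(1 − a) = 1/388128;  first 7 digits = (1, 0, 0, 6, 12, 16, 1)

v_17(a) = 3 ≥ 1, so the series converges in ℤ_17 to 1/(1 − a) = 1/(1 − (-388127)) = 1/388128. Expand this rational in ℤ_17: compute digits iteratively via d_i = x_i mod 17, x_{i+1} = (x_i − d_i)/17. The first 7 digits are (1, 0, 0, 6, 12, 16, 1).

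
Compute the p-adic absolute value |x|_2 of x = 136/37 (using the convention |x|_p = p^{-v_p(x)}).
|136/37|_2 = 1/8

Step 1 — compute v_2(x) by factoring powers of 2 out of the numerator and denominator: v_2(136/37) = 3. Step 2 — apply |x|_p = p^{-v_p(x)} = 2^{-3} = 1/8.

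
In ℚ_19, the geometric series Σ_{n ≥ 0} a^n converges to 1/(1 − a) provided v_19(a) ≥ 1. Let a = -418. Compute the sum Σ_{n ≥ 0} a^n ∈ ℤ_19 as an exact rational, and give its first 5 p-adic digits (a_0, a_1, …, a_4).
Σ a^n = 1/(1 − a) = 1/419;  first 5 digits = (1, 16, 7, 17, 15)

v_19(a) = 1 ≥ 1, so the series converges in ℤ_19 to 1/(1 − a) = 1/(1 − (-418)) = 1/419. Expand this rational in ℤ_19: compute digits iteratively via d_i = x_i mod 19, x_{i+1} = (x_i − d_i)/19. The first 5 digits are (1, 16, 7, 17, 15).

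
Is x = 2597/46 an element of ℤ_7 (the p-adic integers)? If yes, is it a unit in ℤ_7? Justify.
x ∈ ℤ_7 but not a unit; v_7(x) = 2 > 0

ℤ_7 = {x ∈ ℚ_7 : v_7(x) ≥ 0} and ℤ_7^× = {x ∈ ℤ_7 : v_7(x) = 0}. Here v_7(2597/46) = v_7(num) − v_7(den) = 2; compare against these criteria.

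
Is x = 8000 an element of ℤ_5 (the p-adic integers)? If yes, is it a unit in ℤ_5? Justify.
x ∈ ℤ_5 but not a unit; v_5(x) = 3 > 0

ℤ_5 = {x ∈ ℚ_5 : v_5(x) ≥ 0} and ℤ_5^× = {x ∈ ℤ_5 : v_5(x) = 0}. Here v_5(8000) = v_5(num) − v_5(den) = 3; compare against these criteria.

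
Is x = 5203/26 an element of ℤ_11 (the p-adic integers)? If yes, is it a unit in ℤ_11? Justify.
x ∈ ℤ_11 but not a unit; v_11(x) = 2 > 0

ℤ_11 = {x ∈ ℚ_11 : v_11(x) ≥ 0} and ℤ_11^× = {x ∈ ℤ_11 : v_11(x) = 0}. Here v_11(5203/26) = v_11(num) − v_11(den) = 2; compare against these criteria.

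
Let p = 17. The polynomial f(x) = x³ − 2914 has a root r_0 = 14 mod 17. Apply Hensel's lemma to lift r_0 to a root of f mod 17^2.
r_1 = 31 (mod 289)

Hensel: r_{i+1} = r_i − f(r_i)/f′(r_i) mod 17^{i+2}, where f′(x) = 3x². Iterate:
  r_0 = 14 (mod 17)
  r_1 = 31 (mod 289)
Final: r = 31 with f(r) ≡ 0 mod 17^2.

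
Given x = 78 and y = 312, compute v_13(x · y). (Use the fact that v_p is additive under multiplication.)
v_13(24336) = 2

v_p(x) = 1 (factor: 78 = 13^1 · 6); v_p(y) = 1 (factor: 312 = 13^1 · 24). Additivity: v_p(xy) = v_p(x) + v_p(y) = 1 + 1 = 2. (Direct check: xy = 24336 = 13^2 · (144).)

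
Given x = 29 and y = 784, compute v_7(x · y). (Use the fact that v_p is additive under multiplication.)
v_7(22736) = 2

v_p(x) = 0 (factor: 29 = 7^0 · 29); v_p(y) = 2 (factor: 784 = 7^2 · 16). Additivity: v_p(xy) = v_p(x) + v_p(y) = 0 + 2 = 2. (Direct check: xy = 22736 = 7^2 · (464).)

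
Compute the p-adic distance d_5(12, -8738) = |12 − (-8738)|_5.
d_5(12, -8738) = 1/625

Step 1 — x − y = 12 − (-8738) = 8750. Step 2 — v_5(8750) = 4 (factor: 8750 = (5^4 · 14); the sign does not affect v_p). Step 3 — |x − y|_5 = 5^{-4} = 1/625.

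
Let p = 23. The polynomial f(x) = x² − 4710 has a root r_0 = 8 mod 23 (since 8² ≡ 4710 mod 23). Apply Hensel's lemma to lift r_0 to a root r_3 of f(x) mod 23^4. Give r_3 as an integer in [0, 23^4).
r_3 = 126002 (mod 279841)

Hensel's recurrence: r_{i+1} = r_i − f(r_i)·(f′(r_i))^{-1} mod 23^{i+2}, with f′(x) = 2x. Iterate:
  r_0 = 8 (mod 23)
  r_1 = 100 (mod 529)
  r_2 = 4332 (mod 12167)
  r_3 = 126002 (mod 279841)
Final: r_3 = 126002, and one checks f(r_3) ≡ 0 mod 23^4.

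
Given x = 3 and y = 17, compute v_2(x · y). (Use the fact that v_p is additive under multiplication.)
v_2(51) = 0

v_p(x) = 0 (factor: 3 = 2^0 · 3); v_p(y) = 0 (factor: 17 = 2^0 · 17). Additivity: v_p(xy) = v_p(x) + v_p(y) = 0 + 0 = 0. (Direct check: xy = 51 = 2^0 · (51).)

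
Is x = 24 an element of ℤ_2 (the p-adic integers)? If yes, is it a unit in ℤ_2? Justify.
x ∈ ℤ_2 but not a unit; v_2(x) = 3 > 0

ℤ_2 = {x ∈ ℚ_2 : v_2(x) ≥ 0} and ℤ_2^× = {x ∈ ℤ_2 : v_2(x) = 0}. Here v_2(24) = v_2(num) − v_2(den) = 3; compare against these criteria.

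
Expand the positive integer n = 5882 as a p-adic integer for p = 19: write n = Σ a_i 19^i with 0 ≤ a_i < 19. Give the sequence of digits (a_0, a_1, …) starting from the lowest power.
(a_0, a_1, …) = (11, 5, 16)

Repeated division by 19 gives the digits low-to-high: 5882 = 11 + 5·19^1 + 16·19^2. Digit sequence: (11, 5, 16).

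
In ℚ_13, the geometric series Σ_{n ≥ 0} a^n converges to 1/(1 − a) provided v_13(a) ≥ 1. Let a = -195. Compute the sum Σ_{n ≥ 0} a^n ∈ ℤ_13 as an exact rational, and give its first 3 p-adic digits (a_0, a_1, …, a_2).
Σ a^n = 1/(1 − a) = 1/196;  first 3 digits = (1, 11, 2)

v_13(a) = 1 ≥ 1, so the series converges in ℤ_13 to 1/(1 − a) = 1/(1 − (-195)) = 1/196. Expand this rational in ℤ_13: compute digits iteratively via d_i = x_i mod 13, x_{i+1} = (x_i − d_i)/13. The first 3 digits are (1, 11, 2).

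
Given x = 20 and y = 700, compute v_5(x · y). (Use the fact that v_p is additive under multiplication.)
v_5(14000) = 3

v_p(x) = 1 (factor: 20 = 5^1 · 4); v_p(y) = 2 (factor: 700 = 5^2 · 28). Additivity: v_p(xy) = v_p(x) + v_p(y) = 1 + 2 = 3. (Direct check: xy = 14000 = 5^3 · (112).)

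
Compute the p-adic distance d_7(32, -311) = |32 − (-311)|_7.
d_7(32, -311) = 1/343

Step 1 — x − y = 32 − (-311) = 343. Step 2 — v_7(343) = 3 (factor: 343 = (7^3 · 1); the sign does not affect v_p). Step 3 — |x − y|_7 = 7^{-3} = 1/343.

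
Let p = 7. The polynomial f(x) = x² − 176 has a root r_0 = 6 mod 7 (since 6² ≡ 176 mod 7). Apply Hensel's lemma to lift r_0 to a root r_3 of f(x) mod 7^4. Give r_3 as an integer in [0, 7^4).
r_3 = 867 (mod 2401)

Hensel's recurrence: r_{i+1} = r_i − f(r_i)·(f′(r_i))^{-1} mod 7^{i+2}, with f′(x) = 2x. Iterate:
  r_0 = 6 (mod 7)
  r_1 = 34 (mod 49)
  r_2 = 181 (mod 343)
  r_3 = 867 (mod 2401)
Final: r_3 = 867, and one checks f(r_3) ≡ 0 mod 7^4.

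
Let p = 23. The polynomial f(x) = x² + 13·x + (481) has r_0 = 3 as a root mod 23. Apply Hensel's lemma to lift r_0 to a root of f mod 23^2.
r_1 = 3 (mod 529)

Hensel: r_{i+1} = r_i − f(r_i)·(f′(r_i))^{-1} mod 23^{i+2}, f′(x) = 2x + 13. Iterate:
  r_0 = 3 (mod 23)
  r_1 = 3 (mod 529)
Final: r = 3 satisfies f(r) ≡ 0 mod 23^2.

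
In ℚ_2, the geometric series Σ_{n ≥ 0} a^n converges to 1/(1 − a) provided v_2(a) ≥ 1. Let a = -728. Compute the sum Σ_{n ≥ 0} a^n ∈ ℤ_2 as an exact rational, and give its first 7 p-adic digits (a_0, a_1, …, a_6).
Σ a^n = 1/(1 − a) = 1/729;  first 7 digits = (1, 0, 0, 1, 0, 1, 1)

v_2(a) = 3 ≥ 1, so the series converges in ℤ_2 to 1/(1 − a) = 1/(1 − (-728)) = 1/729. Expand this rational in ℤ_2: compute digits iteratively via d_i = x_i mod 2, x_{i+1} = (x_i − d_i)/2. The first 7 digits are (1, 0, 0, 1, 0, 1, 1).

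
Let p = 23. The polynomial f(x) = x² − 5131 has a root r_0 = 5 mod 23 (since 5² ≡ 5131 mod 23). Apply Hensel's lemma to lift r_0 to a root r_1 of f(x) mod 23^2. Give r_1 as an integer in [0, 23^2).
r_1 = 304 (mod 529)

Hensel's recurrence: r_{i+1} = r_i − f(r_i)·(f′(r_i))^{-1} mod 23^{i+2}, with f′(x) = 2x. Iterate:
  r_0 = 5 (mod 23)
  r_1 = 304 (mod 529)
Final: r_1 = 304, and one checks f(r_1) ≡ 0 mod 23^2.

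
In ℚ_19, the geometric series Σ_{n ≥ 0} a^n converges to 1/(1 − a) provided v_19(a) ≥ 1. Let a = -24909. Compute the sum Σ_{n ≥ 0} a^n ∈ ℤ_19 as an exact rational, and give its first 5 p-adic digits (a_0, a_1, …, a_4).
Σ a^n = 1/(1 − a) = 1/24910;  first 5 digits = (1, 0, 7, 15, 10)

v_19(a) = 2 ≥ 1, so the series converges in ℤ_19 to 1/(1 − a) = 1/(1 − (-24909)) = 1/24910. Expand this rational in ℤ_19: compute digits iteratively via d_i = x_i mod 19, x_{i+1} = (x_i − d_i)/19. The first 5 digits are (1, 0, 7, 15, 10).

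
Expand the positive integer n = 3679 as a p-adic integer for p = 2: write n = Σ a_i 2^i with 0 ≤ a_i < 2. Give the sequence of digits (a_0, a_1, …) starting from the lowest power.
(a_0, a_1, …) = (1, 1, 1, 1, 1, 0, 1, 0, 0, 1, 1, 1)

Repeated division by 2 gives the digits low-to-high: 3679 = 1 + 1·2^1 + 1·2^2 + 1·2^3 + 1·2^4 + 1·2^6 + 1·2^9 + 1·2^10 + 1·2^11. Digit sequence: (1, 1, 1, 1, 1, 0, 1, 0, 0, 1, 1, 1).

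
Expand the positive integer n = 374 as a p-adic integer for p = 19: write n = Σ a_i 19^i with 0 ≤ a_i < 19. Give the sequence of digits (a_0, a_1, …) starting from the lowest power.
(a_0, a_1, …) = (13, 0, 1)

Repeated division by 19 gives the digits low-to-high: 374 = 13 + 1·19^2. Digit sequence: (13, 0, 1).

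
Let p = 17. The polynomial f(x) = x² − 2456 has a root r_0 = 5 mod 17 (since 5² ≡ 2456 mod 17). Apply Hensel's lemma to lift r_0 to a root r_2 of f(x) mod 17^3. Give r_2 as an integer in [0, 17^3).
r_2 = 3167 (mod 4913)

Hensel's recurrence: r_{i+1} = r_i − f(r_i)·(f′(r_i))^{-1} mod 17^{i+2}, with f′(x) = 2x. Iterate:
  r_0 = 5 (mod 17)
  r_1 = 277 (mod 289)
  r_2 = 3167 (mod 4913)
Final: r_2 = 3167, and one checks f(r_2) ≡ 0 mod 17^3.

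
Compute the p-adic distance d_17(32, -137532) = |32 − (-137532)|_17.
d_17(32, -137532) = 1/4913

Step 1 — x − y = 32 − (-137532) = 137564. Step 2 — v_17(137564) = 3 (factor: 137564 = (17^3 · 28); the sign does not affect v_p). Step 3 — |x − y|_17 = 17^{-3} = 1/4913.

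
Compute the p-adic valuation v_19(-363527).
v_19(-363527) = 3

v_19(n) is the largest exponent k such that 19^k divides n. Factor out: -363527 = -19^3 · 53. (Sign doesn't affect v_p.) So v_19(-363527) = 3.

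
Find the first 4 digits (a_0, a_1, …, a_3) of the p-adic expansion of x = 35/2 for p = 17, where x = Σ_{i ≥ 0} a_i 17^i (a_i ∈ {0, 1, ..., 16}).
(a_0, …, a_3) = (9, 9, 8, 8)

v_17(35/2) = 0 (numerator and denominator both coprime to 17), so x ∈ ℤ_17^×. Compute digits iteratively via a_i = x_i mod 17, x_{i+1} = (x_i − a_i)/17, with x_0 = x:
  x_0 = 35/2;  a_0 = 9;  x_1 = (x_0 − 9)/17 = 1/2
  x_1 = 1/2;  a_1 = 9;  x_2 = (x_1 − 9)/17 = -1/2
  x_2 = -1/2;  a_2 = 8;  x_3 = (x_2 − 8)/17 = -1/2
  x_3 = -1/2;  a_3 = 8;  x_4 = (x_3 − 8)/17 = -1/2
Digits: (9, 9, 8, 8).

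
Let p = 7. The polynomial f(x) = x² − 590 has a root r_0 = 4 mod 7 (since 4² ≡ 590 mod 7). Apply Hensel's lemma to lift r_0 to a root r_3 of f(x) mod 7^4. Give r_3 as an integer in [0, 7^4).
r_3 = 1166 (mod 2401)

Hensel's recurrence: r_{i+1} = r_i − f(r_i)·(f′(r_i))^{-1} mod 7^{i+2}, with f′(x) = 2x. Iterate:
  r_0 = 4 (mod 7)
  r_1 = 39 (mod 49)
  r_2 = 137 (mod 343)
  r_3 = 1166 (mod 2401)
Final: r_3 = 1166, and one checks f(r_3) ≡ 0 mod 7^4.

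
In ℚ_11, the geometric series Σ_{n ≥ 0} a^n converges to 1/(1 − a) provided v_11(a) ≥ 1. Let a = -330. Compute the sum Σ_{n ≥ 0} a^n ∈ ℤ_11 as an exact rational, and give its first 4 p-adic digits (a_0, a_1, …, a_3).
Σ a^n = 1/(1 − a) = 1/331;  first 4 digits = (1, 3, 6, 9)

v_11(a) = 1 ≥ 1, so the series converges in ℤ_11 to 1/(1 − a) = 1/(1 − (-330)) = 1/331. Expand this rational in ℤ_11: compute digits iteratively via d_i = x_i mod 11, x_{i+1} = (x_i − d_i)/11. The first 4 digits are (1, 3, 6, 9).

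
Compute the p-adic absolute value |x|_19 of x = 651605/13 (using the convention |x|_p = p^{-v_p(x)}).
|651605/13|_19 = 1/130321

Step 1 — compute v_19(x) by factoring powers of 19 out of the numerator and denominator: v_19(651605/13) = 4. Step 2 — apply |x|_p = p^{-v_p(x)} = 19^{-4} = 1/130321.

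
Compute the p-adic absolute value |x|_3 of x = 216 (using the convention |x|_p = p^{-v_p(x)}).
|216|_3 = 1/27

Step 1 — compute v_3(x) by factoring powers of 3 out of the numerator and denominator: v_3(216) = 3. Step 2 — apply |x|_p = p^{-v_p(x)} = 3^{-3} = 1/27.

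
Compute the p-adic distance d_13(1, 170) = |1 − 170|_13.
d_13(1, 170) = 1/169

Step 1 — x − y = 1 − 170 = -169. Step 2 — v_13(-169) = 2 (factor: -169 = −(13^2 · 1); the sign does not affect v_p). Step 3 — |x − y|_13 = 13^{-2} = 1/169.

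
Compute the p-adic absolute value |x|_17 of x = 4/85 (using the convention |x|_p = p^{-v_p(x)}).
|4/85|_17 = 17

Step 1 — compute v_17(x) by factoring powers of 17 out of the numerator and denominator: v_17(4/85) = -1. Step 2 — apply |x|_p = p^{-v_p(x)} = 17^{1} = 17.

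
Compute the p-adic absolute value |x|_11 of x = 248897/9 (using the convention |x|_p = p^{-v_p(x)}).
|248897/9|_11 = 1/14641

Step 1 — compute v_11(x) by factoring powers of 11 out of the numerator and denominator: v_11(248897/9) = 4. Step 2 — apply |x|_p = p^{-v_p(x)} = 11^{-4} = 1/14641.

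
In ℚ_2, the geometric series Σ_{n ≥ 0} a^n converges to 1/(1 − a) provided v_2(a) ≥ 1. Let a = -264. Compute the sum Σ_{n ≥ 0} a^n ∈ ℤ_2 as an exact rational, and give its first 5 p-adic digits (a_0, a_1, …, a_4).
Σ a^n = 1/(1 − a) = 1/265;  first 5 digits = (1, 0, 0, 1, 1)

v_2(a) = 3 ≥ 1, so the series converges in ℤ_2 to 1/(1 − a) = 1/(1 − (-264)) = 1/265. Expand this rational in ℤ_2: compute digits iteratively via d_i = x_i mod 2, x_{i+1} = (x_i − d_i)/2. The first 5 digits are (1, 0, 0, 1, 1).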